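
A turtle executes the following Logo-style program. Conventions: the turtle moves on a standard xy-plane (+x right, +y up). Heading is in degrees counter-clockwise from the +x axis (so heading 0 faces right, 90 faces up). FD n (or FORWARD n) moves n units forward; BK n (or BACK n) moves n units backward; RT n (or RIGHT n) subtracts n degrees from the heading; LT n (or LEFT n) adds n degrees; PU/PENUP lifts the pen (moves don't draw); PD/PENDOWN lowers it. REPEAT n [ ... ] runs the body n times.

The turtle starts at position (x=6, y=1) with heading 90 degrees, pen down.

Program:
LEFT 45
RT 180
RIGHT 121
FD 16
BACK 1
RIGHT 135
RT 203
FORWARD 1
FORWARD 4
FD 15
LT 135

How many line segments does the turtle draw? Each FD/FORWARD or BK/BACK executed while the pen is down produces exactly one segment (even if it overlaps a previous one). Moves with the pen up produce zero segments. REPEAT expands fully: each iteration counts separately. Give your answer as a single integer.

Answer: 5

Derivation:
Executing turtle program step by step:
Start: pos=(6,1), heading=90, pen down
LT 45: heading 90 -> 135
RT 180: heading 135 -> 315
RT 121: heading 315 -> 194
FD 16: (6,1) -> (-9.525,-2.871) [heading=194, draw]
BK 1: (-9.525,-2.871) -> (-8.554,-2.629) [heading=194, draw]
RT 135: heading 194 -> 59
RT 203: heading 59 -> 216
FD 1: (-8.554,-2.629) -> (-9.363,-3.217) [heading=216, draw]
FD 4: (-9.363,-3.217) -> (-12.6,-5.568) [heading=216, draw]
FD 15: (-12.6,-5.568) -> (-24.735,-14.385) [heading=216, draw]
LT 135: heading 216 -> 351
Final: pos=(-24.735,-14.385), heading=351, 5 segment(s) drawn
Segments drawn: 5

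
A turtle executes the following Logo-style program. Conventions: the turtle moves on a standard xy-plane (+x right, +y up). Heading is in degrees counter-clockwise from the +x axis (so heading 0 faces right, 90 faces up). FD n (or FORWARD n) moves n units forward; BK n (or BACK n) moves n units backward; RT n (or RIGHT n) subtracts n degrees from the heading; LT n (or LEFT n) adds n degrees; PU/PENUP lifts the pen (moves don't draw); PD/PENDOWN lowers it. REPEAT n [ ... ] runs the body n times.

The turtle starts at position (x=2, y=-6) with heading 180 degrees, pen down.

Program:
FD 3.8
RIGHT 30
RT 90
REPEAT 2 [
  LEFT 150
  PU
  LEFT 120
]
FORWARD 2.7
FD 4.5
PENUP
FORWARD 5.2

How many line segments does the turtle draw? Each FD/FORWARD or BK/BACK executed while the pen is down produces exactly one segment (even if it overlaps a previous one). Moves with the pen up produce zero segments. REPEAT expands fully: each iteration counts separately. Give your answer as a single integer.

Answer: 1

Derivation:
Executing turtle program step by step:
Start: pos=(2,-6), heading=180, pen down
FD 3.8: (2,-6) -> (-1.8,-6) [heading=180, draw]
RT 30: heading 180 -> 150
RT 90: heading 150 -> 60
REPEAT 2 [
  -- iteration 1/2 --
  LT 150: heading 60 -> 210
  PU: pen up
  LT 120: heading 210 -> 330
  -- iteration 2/2 --
  LT 150: heading 330 -> 120
  PU: pen up
  LT 120: heading 120 -> 240
]
FD 2.7: (-1.8,-6) -> (-3.15,-8.338) [heading=240, move]
FD 4.5: (-3.15,-8.338) -> (-5.4,-12.235) [heading=240, move]
PU: pen up
FD 5.2: (-5.4,-12.235) -> (-8,-16.739) [heading=240, move]
Final: pos=(-8,-16.739), heading=240, 1 segment(s) drawn
Segments drawn: 1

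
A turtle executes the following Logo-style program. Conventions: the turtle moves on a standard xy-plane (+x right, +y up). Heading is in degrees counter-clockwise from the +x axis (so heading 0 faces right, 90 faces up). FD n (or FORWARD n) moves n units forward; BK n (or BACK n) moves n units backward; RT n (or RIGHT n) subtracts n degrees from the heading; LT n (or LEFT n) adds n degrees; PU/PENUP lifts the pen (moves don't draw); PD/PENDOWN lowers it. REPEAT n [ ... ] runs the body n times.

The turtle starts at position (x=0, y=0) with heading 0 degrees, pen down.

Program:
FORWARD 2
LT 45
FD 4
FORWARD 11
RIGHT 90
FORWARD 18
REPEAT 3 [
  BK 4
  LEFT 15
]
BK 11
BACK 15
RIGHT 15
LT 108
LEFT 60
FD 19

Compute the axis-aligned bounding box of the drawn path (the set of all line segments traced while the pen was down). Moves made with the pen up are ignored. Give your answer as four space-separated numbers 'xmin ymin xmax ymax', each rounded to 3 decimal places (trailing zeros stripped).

Executing turtle program step by step:
Start: pos=(0,0), heading=0, pen down
FD 2: (0,0) -> (2,0) [heading=0, draw]
LT 45: heading 0 -> 45
FD 4: (2,0) -> (4.828,2.828) [heading=45, draw]
FD 11: (4.828,2.828) -> (12.607,10.607) [heading=45, draw]
RT 90: heading 45 -> 315
FD 18: (12.607,10.607) -> (25.335,-2.121) [heading=315, draw]
REPEAT 3 [
  -- iteration 1/3 --
  BK 4: (25.335,-2.121) -> (22.506,0.707) [heading=315, draw]
  LT 15: heading 315 -> 330
  -- iteration 2/3 --
  BK 4: (22.506,0.707) -> (19.042,2.707) [heading=330, draw]
  LT 15: heading 330 -> 345
  -- iteration 3/3 --
  BK 4: (19.042,2.707) -> (15.178,3.742) [heading=345, draw]
  LT 15: heading 345 -> 0
]
BK 11: (15.178,3.742) -> (4.178,3.742) [heading=0, draw]
BK 15: (4.178,3.742) -> (-10.822,3.742) [heading=0, draw]
RT 15: heading 0 -> 345
LT 108: heading 345 -> 93
LT 60: heading 93 -> 153
FD 19: (-10.822,3.742) -> (-27.751,12.368) [heading=153, draw]
Final: pos=(-27.751,12.368), heading=153, 10 segment(s) drawn

Segment endpoints: x in {-27.751, -10.822, 0, 2, 4.178, 4.828, 12.607, 15.178, 19.042, 22.506, 25.335}, y in {-2.121, 0, 0.707, 2.707, 2.828, 3.742, 10.607, 12.368}
xmin=-27.751, ymin=-2.121, xmax=25.335, ymax=12.368

Answer: -27.751 -2.121 25.335 12.368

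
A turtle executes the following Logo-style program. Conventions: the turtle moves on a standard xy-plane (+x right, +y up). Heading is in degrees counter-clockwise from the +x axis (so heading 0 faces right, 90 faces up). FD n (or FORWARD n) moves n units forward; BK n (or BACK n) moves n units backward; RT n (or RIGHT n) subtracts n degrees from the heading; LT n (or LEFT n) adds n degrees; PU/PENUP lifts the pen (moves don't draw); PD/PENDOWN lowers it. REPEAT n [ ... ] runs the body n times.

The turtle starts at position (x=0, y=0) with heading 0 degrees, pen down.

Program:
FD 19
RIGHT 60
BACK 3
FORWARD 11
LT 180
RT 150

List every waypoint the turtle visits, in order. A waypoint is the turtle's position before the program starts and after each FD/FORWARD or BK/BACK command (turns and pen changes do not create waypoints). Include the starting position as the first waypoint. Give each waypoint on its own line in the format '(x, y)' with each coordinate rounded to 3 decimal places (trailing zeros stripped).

Executing turtle program step by step:
Start: pos=(0,0), heading=0, pen down
FD 19: (0,0) -> (19,0) [heading=0, draw]
RT 60: heading 0 -> 300
BK 3: (19,0) -> (17.5,2.598) [heading=300, draw]
FD 11: (17.5,2.598) -> (23,-6.928) [heading=300, draw]
LT 180: heading 300 -> 120
RT 150: heading 120 -> 330
Final: pos=(23,-6.928), heading=330, 3 segment(s) drawn
Waypoints (4 total):
(0, 0)
(19, 0)
(17.5, 2.598)
(23, -6.928)

Answer: (0, 0)
(19, 0)
(17.5, 2.598)
(23, -6.928)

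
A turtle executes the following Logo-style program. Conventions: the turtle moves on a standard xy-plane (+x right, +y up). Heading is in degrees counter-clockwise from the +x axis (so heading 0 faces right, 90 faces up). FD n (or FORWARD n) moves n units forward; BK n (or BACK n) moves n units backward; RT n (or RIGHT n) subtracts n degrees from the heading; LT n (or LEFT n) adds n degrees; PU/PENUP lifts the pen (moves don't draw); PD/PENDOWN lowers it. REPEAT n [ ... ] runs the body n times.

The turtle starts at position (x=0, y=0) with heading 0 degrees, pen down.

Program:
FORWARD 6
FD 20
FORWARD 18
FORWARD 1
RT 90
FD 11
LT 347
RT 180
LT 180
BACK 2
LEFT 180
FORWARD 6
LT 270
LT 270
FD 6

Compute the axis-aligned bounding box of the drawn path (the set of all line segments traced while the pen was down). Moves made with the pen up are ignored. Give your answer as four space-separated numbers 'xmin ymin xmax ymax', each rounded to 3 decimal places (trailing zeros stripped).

Executing turtle program step by step:
Start: pos=(0,0), heading=0, pen down
FD 6: (0,0) -> (6,0) [heading=0, draw]
FD 20: (6,0) -> (26,0) [heading=0, draw]
FD 18: (26,0) -> (44,0) [heading=0, draw]
FD 1: (44,0) -> (45,0) [heading=0, draw]
RT 90: heading 0 -> 270
FD 11: (45,0) -> (45,-11) [heading=270, draw]
LT 347: heading 270 -> 257
RT 180: heading 257 -> 77
LT 180: heading 77 -> 257
BK 2: (45,-11) -> (45.45,-9.051) [heading=257, draw]
LT 180: heading 257 -> 77
FD 6: (45.45,-9.051) -> (46.8,-3.205) [heading=77, draw]
LT 270: heading 77 -> 347
LT 270: heading 347 -> 257
FD 6: (46.8,-3.205) -> (45.45,-9.051) [heading=257, draw]
Final: pos=(45.45,-9.051), heading=257, 8 segment(s) drawn

Segment endpoints: x in {0, 6, 26, 44, 45, 45.45, 45.45, 46.8}, y in {-11, -9.051, -9.051, -3.205, 0}
xmin=0, ymin=-11, xmax=46.8, ymax=0

Answer: 0 -11 46.8 0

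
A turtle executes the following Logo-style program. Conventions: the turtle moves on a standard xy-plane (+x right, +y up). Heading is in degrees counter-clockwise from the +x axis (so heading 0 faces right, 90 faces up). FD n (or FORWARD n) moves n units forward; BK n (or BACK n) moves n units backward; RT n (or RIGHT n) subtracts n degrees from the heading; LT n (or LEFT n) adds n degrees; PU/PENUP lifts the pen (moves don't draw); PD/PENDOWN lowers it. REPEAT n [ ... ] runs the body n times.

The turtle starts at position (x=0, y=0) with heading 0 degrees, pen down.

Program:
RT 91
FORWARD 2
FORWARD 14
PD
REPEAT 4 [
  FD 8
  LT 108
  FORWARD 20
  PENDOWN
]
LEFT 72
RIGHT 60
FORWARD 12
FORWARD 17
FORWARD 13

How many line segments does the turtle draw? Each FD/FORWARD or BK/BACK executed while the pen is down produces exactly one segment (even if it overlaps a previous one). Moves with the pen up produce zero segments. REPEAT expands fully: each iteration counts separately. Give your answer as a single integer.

Executing turtle program step by step:
Start: pos=(0,0), heading=0, pen down
RT 91: heading 0 -> 269
FD 2: (0,0) -> (-0.035,-2) [heading=269, draw]
FD 14: (-0.035,-2) -> (-0.279,-15.998) [heading=269, draw]
PD: pen down
REPEAT 4 [
  -- iteration 1/4 --
  FD 8: (-0.279,-15.998) -> (-0.419,-23.996) [heading=269, draw]
  LT 108: heading 269 -> 17
  FD 20: (-0.419,-23.996) -> (18.707,-18.149) [heading=17, draw]
  PD: pen down
  -- iteration 2/4 --
  FD 8: (18.707,-18.149) -> (26.358,-15.81) [heading=17, draw]
  LT 108: heading 17 -> 125
  FD 20: (26.358,-15.81) -> (14.886,0.573) [heading=125, draw]
  PD: pen down
  -- iteration 3/4 --
  FD 8: (14.886,0.573) -> (10.298,7.126) [heading=125, draw]
  LT 108: heading 125 -> 233
  FD 20: (10.298,7.126) -> (-1.739,-8.846) [heading=233, draw]
  PD: pen down
  -- iteration 4/4 --
  FD 8: (-1.739,-8.846) -> (-6.553,-15.235) [heading=233, draw]
  LT 108: heading 233 -> 341
  FD 20: (-6.553,-15.235) -> (12.357,-21.747) [heading=341, draw]
  PD: pen down
]
LT 72: heading 341 -> 53
RT 60: heading 53 -> 353
FD 12: (12.357,-21.747) -> (24.268,-23.209) [heading=353, draw]
FD 17: (24.268,-23.209) -> (41.141,-25.281) [heading=353, draw]
FD 13: (41.141,-25.281) -> (54.044,-26.865) [heading=353, draw]
Final: pos=(54.044,-26.865), heading=353, 13 segment(s) drawn
Segments drawn: 13

Answer: 13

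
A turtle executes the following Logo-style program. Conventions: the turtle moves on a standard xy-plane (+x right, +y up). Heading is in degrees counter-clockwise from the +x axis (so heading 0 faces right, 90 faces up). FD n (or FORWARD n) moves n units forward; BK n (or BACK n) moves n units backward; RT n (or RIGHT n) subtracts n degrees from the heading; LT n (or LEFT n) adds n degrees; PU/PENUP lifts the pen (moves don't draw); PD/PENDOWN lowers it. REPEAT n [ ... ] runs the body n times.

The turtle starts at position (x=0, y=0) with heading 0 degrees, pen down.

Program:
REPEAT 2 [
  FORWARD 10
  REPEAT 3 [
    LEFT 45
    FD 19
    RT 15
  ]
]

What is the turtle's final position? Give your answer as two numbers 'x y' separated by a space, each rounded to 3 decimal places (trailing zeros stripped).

Answer: -26.705 73.575

Derivation:
Executing turtle program step by step:
Start: pos=(0,0), heading=0, pen down
REPEAT 2 [
  -- iteration 1/2 --
  FD 10: (0,0) -> (10,0) [heading=0, draw]
  REPEAT 3 [
    -- iteration 1/3 --
    LT 45: heading 0 -> 45
    FD 19: (10,0) -> (23.435,13.435) [heading=45, draw]
    RT 15: heading 45 -> 30
    -- iteration 2/3 --
    LT 45: heading 30 -> 75
    FD 19: (23.435,13.435) -> (28.353,31.788) [heading=75, draw]
    RT 15: heading 75 -> 60
    -- iteration 3/3 --
    LT 45: heading 60 -> 105
    FD 19: (28.353,31.788) -> (23.435,50.14) [heading=105, draw]
    RT 15: heading 105 -> 90
  ]
  -- iteration 2/2 --
  FD 10: (23.435,50.14) -> (23.435,60.14) [heading=90, draw]
  REPEAT 3 [
    -- iteration 1/3 --
    LT 45: heading 90 -> 135
    FD 19: (23.435,60.14) -> (10,73.575) [heading=135, draw]
    RT 15: heading 135 -> 120
    -- iteration 2/3 --
    LT 45: heading 120 -> 165
    FD 19: (10,73.575) -> (-8.353,78.493) [heading=165, draw]
    RT 15: heading 165 -> 150
    -- iteration 3/3 --
    LT 45: heading 150 -> 195
    FD 19: (-8.353,78.493) -> (-26.705,73.575) [heading=195, draw]
    RT 15: heading 195 -> 180
  ]
]
Final: pos=(-26.705,73.575), heading=180, 8 segment(s) drawn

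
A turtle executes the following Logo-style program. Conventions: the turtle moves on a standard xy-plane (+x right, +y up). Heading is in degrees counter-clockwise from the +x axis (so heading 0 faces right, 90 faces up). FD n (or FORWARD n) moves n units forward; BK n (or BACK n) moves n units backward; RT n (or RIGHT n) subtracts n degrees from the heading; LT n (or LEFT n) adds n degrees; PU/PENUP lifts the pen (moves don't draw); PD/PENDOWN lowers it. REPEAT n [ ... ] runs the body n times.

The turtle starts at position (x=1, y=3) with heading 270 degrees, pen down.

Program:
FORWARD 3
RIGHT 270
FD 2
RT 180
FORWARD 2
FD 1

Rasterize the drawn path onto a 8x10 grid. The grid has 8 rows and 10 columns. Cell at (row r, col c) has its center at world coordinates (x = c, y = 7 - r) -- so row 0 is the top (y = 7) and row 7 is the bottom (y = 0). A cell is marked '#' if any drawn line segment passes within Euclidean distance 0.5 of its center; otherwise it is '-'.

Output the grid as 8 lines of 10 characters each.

Segment 0: (1,3) -> (1,0)
Segment 1: (1,0) -> (3,0)
Segment 2: (3,0) -> (1,-0)
Segment 3: (1,-0) -> (-0,-0)

Answer: ----------
----------
----------
----------
-#--------
-#--------
-#--------
####------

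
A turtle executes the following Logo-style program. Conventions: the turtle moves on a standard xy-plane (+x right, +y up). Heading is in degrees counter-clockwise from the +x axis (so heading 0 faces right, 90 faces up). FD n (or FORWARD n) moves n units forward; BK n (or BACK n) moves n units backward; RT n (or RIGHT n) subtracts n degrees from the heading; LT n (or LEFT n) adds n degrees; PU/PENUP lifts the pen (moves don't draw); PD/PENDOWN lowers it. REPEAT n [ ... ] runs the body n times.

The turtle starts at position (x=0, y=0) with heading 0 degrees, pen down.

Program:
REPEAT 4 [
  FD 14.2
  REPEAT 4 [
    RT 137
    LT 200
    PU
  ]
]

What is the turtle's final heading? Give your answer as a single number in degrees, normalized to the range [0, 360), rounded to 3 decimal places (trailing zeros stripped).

Answer: 288

Derivation:
Executing turtle program step by step:
Start: pos=(0,0), heading=0, pen down
REPEAT 4 [
  -- iteration 1/4 --
  FD 14.2: (0,0) -> (14.2,0) [heading=0, draw]
  REPEAT 4 [
    -- iteration 1/4 --
    RT 137: heading 0 -> 223
    LT 200: heading 223 -> 63
    PU: pen up
    -- iteration 2/4 --
    RT 137: heading 63 -> 286
    LT 200: heading 286 -> 126
    PU: pen up
    -- iteration 3/4 --
    RT 137: heading 126 -> 349
    LT 200: heading 349 -> 189
    PU: pen up
    -- iteration 4/4 --
    RT 137: heading 189 -> 52
    LT 200: heading 52 -> 252
    PU: pen up
  ]
  -- iteration 2/4 --
  FD 14.2: (14.2,0) -> (9.812,-13.505) [heading=252, move]
  REPEAT 4 [
    -- iteration 1/4 --
    RT 137: heading 252 -> 115
    LT 200: heading 115 -> 315
    PU: pen up
    -- iteration 2/4 --
    RT 137: heading 315 -> 178
    LT 200: heading 178 -> 18
    PU: pen up
    -- iteration 3/4 --
    RT 137: heading 18 -> 241
    LT 200: heading 241 -> 81
    PU: pen up
    -- iteration 4/4 --
    RT 137: heading 81 -> 304
    LT 200: heading 304 -> 144
    PU: pen up
  ]
  -- iteration 3/4 --
  FD 14.2: (9.812,-13.505) -> (-1.676,-5.158) [heading=144, move]
  REPEAT 4 [
    -- iteration 1/4 --
    RT 137: heading 144 -> 7
    LT 200: heading 7 -> 207
    PU: pen up
    -- iteration 2/4 --
    RT 137: heading 207 -> 70
    LT 200: heading 70 -> 270
    PU: pen up
    -- iteration 3/4 --
    RT 137: heading 270 -> 133
    LT 200: heading 133 -> 333
    PU: pen up
    -- iteration 4/4 --
    RT 137: heading 333 -> 196
    LT 200: heading 196 -> 36
    PU: pen up
  ]
  -- iteration 4/4 --
  FD 14.2: (-1.676,-5.158) -> (9.812,3.188) [heading=36, move]
  REPEAT 4 [
    -- iteration 1/4 --
    RT 137: heading 36 -> 259
    LT 200: heading 259 -> 99
    PU: pen up
    -- iteration 2/4 --
    RT 137: heading 99 -> 322
    LT 200: heading 322 -> 162
    PU: pen up
    -- iteration 3/4 --
    RT 137: heading 162 -> 25
    LT 200: heading 25 -> 225
    PU: pen up
    -- iteration 4/4 --
    RT 137: heading 225 -> 88
    LT 200: heading 88 -> 288
    PU: pen up
  ]
]
Final: pos=(9.812,3.188), heading=288, 1 segment(s) drawn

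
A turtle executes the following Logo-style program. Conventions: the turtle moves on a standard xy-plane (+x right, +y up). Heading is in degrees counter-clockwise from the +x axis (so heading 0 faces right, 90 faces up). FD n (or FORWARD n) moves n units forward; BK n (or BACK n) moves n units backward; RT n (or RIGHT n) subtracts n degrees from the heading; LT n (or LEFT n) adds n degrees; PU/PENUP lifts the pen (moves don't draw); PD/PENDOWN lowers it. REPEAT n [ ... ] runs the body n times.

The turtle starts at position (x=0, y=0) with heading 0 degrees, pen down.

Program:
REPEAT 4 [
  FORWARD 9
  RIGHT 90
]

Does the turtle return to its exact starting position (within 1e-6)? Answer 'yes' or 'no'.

Answer: yes

Derivation:
Executing turtle program step by step:
Start: pos=(0,0), heading=0, pen down
REPEAT 4 [
  -- iteration 1/4 --
  FD 9: (0,0) -> (9,0) [heading=0, draw]
  RT 90: heading 0 -> 270
  -- iteration 2/4 --
  FD 9: (9,0) -> (9,-9) [heading=270, draw]
  RT 90: heading 270 -> 180
  -- iteration 3/4 --
  FD 9: (9,-9) -> (0,-9) [heading=180, draw]
  RT 90: heading 180 -> 90
  -- iteration 4/4 --
  FD 9: (0,-9) -> (0,0) [heading=90, draw]
  RT 90: heading 90 -> 0
]
Final: pos=(0,0), heading=0, 4 segment(s) drawn

Start position: (0, 0)
Final position: (0, 0)
Distance = 0; < 1e-6 -> CLOSED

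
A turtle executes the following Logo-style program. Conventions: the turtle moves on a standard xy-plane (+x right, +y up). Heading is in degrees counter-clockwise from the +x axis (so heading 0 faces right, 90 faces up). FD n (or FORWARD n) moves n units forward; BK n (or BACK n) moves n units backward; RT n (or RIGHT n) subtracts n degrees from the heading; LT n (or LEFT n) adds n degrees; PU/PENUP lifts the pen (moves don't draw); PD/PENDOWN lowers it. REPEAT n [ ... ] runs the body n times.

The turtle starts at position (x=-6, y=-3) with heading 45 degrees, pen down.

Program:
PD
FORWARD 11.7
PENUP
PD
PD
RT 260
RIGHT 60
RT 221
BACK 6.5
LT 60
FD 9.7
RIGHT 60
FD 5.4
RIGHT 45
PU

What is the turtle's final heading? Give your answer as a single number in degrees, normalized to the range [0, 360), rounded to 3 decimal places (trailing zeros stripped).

Executing turtle program step by step:
Start: pos=(-6,-3), heading=45, pen down
PD: pen down
FD 11.7: (-6,-3) -> (2.273,5.273) [heading=45, draw]
PU: pen up
PD: pen down
PD: pen down
RT 260: heading 45 -> 145
RT 60: heading 145 -> 85
RT 221: heading 85 -> 224
BK 6.5: (2.273,5.273) -> (6.949,9.788) [heading=224, draw]
LT 60: heading 224 -> 284
FD 9.7: (6.949,9.788) -> (9.296,0.377) [heading=284, draw]
RT 60: heading 284 -> 224
FD 5.4: (9.296,0.377) -> (5.411,-3.375) [heading=224, draw]
RT 45: heading 224 -> 179
PU: pen up
Final: pos=(5.411,-3.375), heading=179, 4 segment(s) drawn

Answer: 179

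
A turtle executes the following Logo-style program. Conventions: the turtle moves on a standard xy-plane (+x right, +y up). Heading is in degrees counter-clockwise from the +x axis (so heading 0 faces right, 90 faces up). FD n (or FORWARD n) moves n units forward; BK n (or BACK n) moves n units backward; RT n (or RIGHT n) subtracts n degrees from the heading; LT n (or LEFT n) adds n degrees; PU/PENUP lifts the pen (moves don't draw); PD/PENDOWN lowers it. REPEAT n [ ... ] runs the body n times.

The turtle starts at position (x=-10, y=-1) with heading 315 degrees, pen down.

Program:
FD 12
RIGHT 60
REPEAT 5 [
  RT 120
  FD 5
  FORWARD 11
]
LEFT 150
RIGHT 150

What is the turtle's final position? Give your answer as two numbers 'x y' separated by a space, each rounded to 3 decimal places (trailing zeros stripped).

Answer: 2.626 5.97

Derivation:
Executing turtle program step by step:
Start: pos=(-10,-1), heading=315, pen down
FD 12: (-10,-1) -> (-1.515,-9.485) [heading=315, draw]
RT 60: heading 315 -> 255
REPEAT 5 [
  -- iteration 1/5 --
  RT 120: heading 255 -> 135
  FD 5: (-1.515,-9.485) -> (-5.05,-5.95) [heading=135, draw]
  FD 11: (-5.05,-5.95) -> (-12.828,1.828) [heading=135, draw]
  -- iteration 2/5 --
  RT 120: heading 135 -> 15
  FD 5: (-12.828,1.828) -> (-7.999,3.123) [heading=15, draw]
  FD 11: (-7.999,3.123) -> (2.626,5.97) [heading=15, draw]
  -- iteration 3/5 --
  RT 120: heading 15 -> 255
  FD 5: (2.626,5.97) -> (1.332,1.14) [heading=255, draw]
  FD 11: (1.332,1.14) -> (-1.515,-9.485) [heading=255, draw]
  -- iteration 4/5 --
  RT 120: heading 255 -> 135
  FD 5: (-1.515,-9.485) -> (-5.05,-5.95) [heading=135, draw]
  FD 11: (-5.05,-5.95) -> (-12.828,1.828) [heading=135, draw]
  -- iteration 5/5 --
  RT 120: heading 135 -> 15
  FD 5: (-12.828,1.828) -> (-7.999,3.123) [heading=15, draw]
  FD 11: (-7.999,3.123) -> (2.626,5.97) [heading=15, draw]
]
LT 150: heading 15 -> 165
RT 150: heading 165 -> 15
Final: pos=(2.626,5.97), heading=15, 11 segment(s) drawn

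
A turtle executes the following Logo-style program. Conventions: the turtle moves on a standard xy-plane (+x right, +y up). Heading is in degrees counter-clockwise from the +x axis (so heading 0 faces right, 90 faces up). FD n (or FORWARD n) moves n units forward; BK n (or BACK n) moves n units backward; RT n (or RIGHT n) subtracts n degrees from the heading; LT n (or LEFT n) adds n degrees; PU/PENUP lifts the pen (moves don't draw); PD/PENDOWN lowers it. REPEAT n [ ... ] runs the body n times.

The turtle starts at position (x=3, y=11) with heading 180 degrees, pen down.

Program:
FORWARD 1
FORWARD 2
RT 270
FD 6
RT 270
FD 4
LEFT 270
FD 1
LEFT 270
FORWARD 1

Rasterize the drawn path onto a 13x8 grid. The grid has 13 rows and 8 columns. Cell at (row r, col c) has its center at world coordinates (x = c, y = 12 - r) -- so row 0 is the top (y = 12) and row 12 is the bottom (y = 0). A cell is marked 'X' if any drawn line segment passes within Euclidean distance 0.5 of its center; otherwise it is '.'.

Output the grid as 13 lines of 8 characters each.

Segment 0: (3,11) -> (2,11)
Segment 1: (2,11) -> (0,11)
Segment 2: (0,11) -> (0,5)
Segment 3: (0,5) -> (4,5)
Segment 4: (4,5) -> (4,4)
Segment 5: (4,4) -> (3,4)

Answer: ........
XXXX....
X.......
X.......
X.......
X.......
X.......
XXXXX...
...XX...
........
........
........
........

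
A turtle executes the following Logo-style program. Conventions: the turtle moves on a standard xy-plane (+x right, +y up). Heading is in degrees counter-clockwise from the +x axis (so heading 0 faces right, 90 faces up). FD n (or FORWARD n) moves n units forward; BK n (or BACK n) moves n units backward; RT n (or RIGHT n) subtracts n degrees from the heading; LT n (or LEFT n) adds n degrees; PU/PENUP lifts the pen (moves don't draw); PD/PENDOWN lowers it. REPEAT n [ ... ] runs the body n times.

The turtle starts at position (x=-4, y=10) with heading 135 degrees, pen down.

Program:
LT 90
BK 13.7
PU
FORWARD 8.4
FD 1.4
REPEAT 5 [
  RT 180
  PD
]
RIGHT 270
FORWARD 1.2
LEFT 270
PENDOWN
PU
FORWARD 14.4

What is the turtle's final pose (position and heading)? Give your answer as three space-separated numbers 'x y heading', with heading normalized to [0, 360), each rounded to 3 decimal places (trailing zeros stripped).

Answer: 8.092 23.789 45

Derivation:
Executing turtle program step by step:
Start: pos=(-4,10), heading=135, pen down
LT 90: heading 135 -> 225
BK 13.7: (-4,10) -> (5.687,19.687) [heading=225, draw]
PU: pen up
FD 8.4: (5.687,19.687) -> (-0.252,13.748) [heading=225, move]
FD 1.4: (-0.252,13.748) -> (-1.242,12.758) [heading=225, move]
REPEAT 5 [
  -- iteration 1/5 --
  RT 180: heading 225 -> 45
  PD: pen down
  -- iteration 2/5 --
  RT 180: heading 45 -> 225
  PD: pen down
  -- iteration 3/5 --
  RT 180: heading 225 -> 45
  PD: pen down
  -- iteration 4/5 --
  RT 180: heading 45 -> 225
  PD: pen down
  -- iteration 5/5 --
  RT 180: heading 225 -> 45
  PD: pen down
]
RT 270: heading 45 -> 135
FD 1.2: (-1.242,12.758) -> (-2.091,13.606) [heading=135, draw]
LT 270: heading 135 -> 45
PD: pen down
PU: pen up
FD 14.4: (-2.091,13.606) -> (8.092,23.789) [heading=45, move]
Final: pos=(8.092,23.789), heading=45, 2 segment(s) drawn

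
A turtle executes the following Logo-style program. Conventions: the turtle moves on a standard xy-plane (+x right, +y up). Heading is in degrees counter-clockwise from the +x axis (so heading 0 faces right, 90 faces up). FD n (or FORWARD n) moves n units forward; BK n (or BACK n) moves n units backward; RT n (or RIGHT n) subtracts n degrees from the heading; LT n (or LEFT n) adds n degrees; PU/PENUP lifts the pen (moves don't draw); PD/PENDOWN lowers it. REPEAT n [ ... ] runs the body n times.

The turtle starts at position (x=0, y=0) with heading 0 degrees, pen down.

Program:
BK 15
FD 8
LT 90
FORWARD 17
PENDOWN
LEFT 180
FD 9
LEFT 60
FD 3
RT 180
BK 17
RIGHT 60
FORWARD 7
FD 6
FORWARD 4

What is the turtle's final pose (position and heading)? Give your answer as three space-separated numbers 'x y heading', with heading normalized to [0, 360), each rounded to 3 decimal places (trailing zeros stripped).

Answer: 10.321 15 90

Derivation:
Executing turtle program step by step:
Start: pos=(0,0), heading=0, pen down
BK 15: (0,0) -> (-15,0) [heading=0, draw]
FD 8: (-15,0) -> (-7,0) [heading=0, draw]
LT 90: heading 0 -> 90
FD 17: (-7,0) -> (-7,17) [heading=90, draw]
PD: pen down
LT 180: heading 90 -> 270
FD 9: (-7,17) -> (-7,8) [heading=270, draw]
LT 60: heading 270 -> 330
FD 3: (-7,8) -> (-4.402,6.5) [heading=330, draw]
RT 180: heading 330 -> 150
BK 17: (-4.402,6.5) -> (10.321,-2) [heading=150, draw]
RT 60: heading 150 -> 90
FD 7: (10.321,-2) -> (10.321,5) [heading=90, draw]
FD 6: (10.321,5) -> (10.321,11) [heading=90, draw]
FD 4: (10.321,11) -> (10.321,15) [heading=90, draw]
Final: pos=(10.321,15), heading=90, 9 segment(s) drawn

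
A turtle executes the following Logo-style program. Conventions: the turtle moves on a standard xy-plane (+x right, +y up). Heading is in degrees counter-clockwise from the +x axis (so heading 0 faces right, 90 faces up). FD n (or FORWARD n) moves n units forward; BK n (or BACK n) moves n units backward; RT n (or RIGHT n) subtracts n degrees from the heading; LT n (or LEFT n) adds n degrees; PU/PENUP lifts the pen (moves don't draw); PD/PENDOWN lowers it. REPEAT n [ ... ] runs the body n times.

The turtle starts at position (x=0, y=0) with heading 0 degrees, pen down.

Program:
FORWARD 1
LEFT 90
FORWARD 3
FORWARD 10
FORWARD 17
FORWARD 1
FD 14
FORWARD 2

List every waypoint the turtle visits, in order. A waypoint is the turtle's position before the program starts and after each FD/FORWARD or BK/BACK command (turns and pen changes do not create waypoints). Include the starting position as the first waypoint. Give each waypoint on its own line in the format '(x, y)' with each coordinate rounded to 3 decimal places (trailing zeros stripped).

Answer: (0, 0)
(1, 0)
(1, 3)
(1, 13)
(1, 30)
(1, 31)
(1, 45)
(1, 47)

Derivation:
Executing turtle program step by step:
Start: pos=(0,0), heading=0, pen down
FD 1: (0,0) -> (1,0) [heading=0, draw]
LT 90: heading 0 -> 90
FD 3: (1,0) -> (1,3) [heading=90, draw]
FD 10: (1,3) -> (1,13) [heading=90, draw]
FD 17: (1,13) -> (1,30) [heading=90, draw]
FD 1: (1,30) -> (1,31) [heading=90, draw]
FD 14: (1,31) -> (1,45) [heading=90, draw]
FD 2: (1,45) -> (1,47) [heading=90, draw]
Final: pos=(1,47), heading=90, 7 segment(s) drawn
Waypoints (8 total):
(0, 0)
(1, 0)
(1, 3)
(1, 13)
(1, 30)
(1, 31)
(1, 45)
(1, 47)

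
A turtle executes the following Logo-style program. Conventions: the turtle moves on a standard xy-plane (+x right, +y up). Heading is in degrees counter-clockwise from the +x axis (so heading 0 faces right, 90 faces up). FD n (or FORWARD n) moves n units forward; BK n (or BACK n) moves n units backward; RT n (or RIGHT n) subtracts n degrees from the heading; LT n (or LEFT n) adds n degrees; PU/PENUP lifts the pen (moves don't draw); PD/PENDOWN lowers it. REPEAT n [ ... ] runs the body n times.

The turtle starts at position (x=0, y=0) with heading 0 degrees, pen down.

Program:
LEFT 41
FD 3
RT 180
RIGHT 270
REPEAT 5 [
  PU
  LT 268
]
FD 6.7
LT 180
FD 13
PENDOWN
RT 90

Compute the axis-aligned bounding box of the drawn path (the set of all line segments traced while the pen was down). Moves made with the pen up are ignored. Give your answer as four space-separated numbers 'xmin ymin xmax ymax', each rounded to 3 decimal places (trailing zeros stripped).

Answer: 0 0 2.264 1.968

Derivation:
Executing turtle program step by step:
Start: pos=(0,0), heading=0, pen down
LT 41: heading 0 -> 41
FD 3: (0,0) -> (2.264,1.968) [heading=41, draw]
RT 180: heading 41 -> 221
RT 270: heading 221 -> 311
REPEAT 5 [
  -- iteration 1/5 --
  PU: pen up
  LT 268: heading 311 -> 219
  -- iteration 2/5 --
  PU: pen up
  LT 268: heading 219 -> 127
  -- iteration 3/5 --
  PU: pen up
  LT 268: heading 127 -> 35
  -- iteration 4/5 --
  PU: pen up
  LT 268: heading 35 -> 303
  -- iteration 5/5 --
  PU: pen up
  LT 268: heading 303 -> 211
]
FD 6.7: (2.264,1.968) -> (-3.479,-1.483) [heading=211, move]
LT 180: heading 211 -> 31
FD 13: (-3.479,-1.483) -> (7.664,5.213) [heading=31, move]
PD: pen down
RT 90: heading 31 -> 301
Final: pos=(7.664,5.213), heading=301, 1 segment(s) drawn

Segment endpoints: x in {0, 2.264}, y in {0, 1.968}
xmin=0, ymin=0, xmax=2.264, ymax=1.968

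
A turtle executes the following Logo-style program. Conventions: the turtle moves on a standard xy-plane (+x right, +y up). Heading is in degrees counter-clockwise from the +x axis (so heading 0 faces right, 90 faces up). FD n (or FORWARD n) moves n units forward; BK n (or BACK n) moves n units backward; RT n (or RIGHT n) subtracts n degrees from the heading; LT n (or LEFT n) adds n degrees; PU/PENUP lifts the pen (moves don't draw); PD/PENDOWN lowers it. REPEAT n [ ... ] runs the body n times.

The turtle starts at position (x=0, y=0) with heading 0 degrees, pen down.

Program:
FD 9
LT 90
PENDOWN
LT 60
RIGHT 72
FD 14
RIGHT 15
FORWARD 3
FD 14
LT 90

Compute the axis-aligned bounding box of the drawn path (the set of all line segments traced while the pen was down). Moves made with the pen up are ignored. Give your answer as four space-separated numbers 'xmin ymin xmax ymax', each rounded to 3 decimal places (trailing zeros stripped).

Executing turtle program step by step:
Start: pos=(0,0), heading=0, pen down
FD 9: (0,0) -> (9,0) [heading=0, draw]
LT 90: heading 0 -> 90
PD: pen down
LT 60: heading 90 -> 150
RT 72: heading 150 -> 78
FD 14: (9,0) -> (11.911,13.694) [heading=78, draw]
RT 15: heading 78 -> 63
FD 3: (11.911,13.694) -> (13.273,16.367) [heading=63, draw]
FD 14: (13.273,16.367) -> (19.629,28.841) [heading=63, draw]
LT 90: heading 63 -> 153
Final: pos=(19.629,28.841), heading=153, 4 segment(s) drawn

Segment endpoints: x in {0, 9, 11.911, 13.273, 19.629}, y in {0, 13.694, 16.367, 28.841}
xmin=0, ymin=0, xmax=19.629, ymax=28.841

Answer: 0 0 19.629 28.841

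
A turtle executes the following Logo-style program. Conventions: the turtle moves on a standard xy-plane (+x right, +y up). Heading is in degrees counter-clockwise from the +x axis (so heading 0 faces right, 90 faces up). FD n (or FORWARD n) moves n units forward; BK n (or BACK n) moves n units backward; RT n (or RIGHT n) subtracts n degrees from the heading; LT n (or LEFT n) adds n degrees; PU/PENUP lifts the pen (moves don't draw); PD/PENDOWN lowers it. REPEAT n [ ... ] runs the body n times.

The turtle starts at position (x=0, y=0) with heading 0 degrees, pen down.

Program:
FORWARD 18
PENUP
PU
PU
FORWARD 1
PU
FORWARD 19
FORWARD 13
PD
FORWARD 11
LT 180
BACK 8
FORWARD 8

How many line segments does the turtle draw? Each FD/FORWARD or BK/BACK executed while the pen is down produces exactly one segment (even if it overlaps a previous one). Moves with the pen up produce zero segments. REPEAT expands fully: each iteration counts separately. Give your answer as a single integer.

Executing turtle program step by step:
Start: pos=(0,0), heading=0, pen down
FD 18: (0,0) -> (18,0) [heading=0, draw]
PU: pen up
PU: pen up
PU: pen up
FD 1: (18,0) -> (19,0) [heading=0, move]
PU: pen up
FD 19: (19,0) -> (38,0) [heading=0, move]
FD 13: (38,0) -> (51,0) [heading=0, move]
PD: pen down
FD 11: (51,0) -> (62,0) [heading=0, draw]
LT 180: heading 0 -> 180
BK 8: (62,0) -> (70,0) [heading=180, draw]
FD 8: (70,0) -> (62,0) [heading=180, draw]
Final: pos=(62,0), heading=180, 4 segment(s) drawn
Segments drawn: 4

Answer: 4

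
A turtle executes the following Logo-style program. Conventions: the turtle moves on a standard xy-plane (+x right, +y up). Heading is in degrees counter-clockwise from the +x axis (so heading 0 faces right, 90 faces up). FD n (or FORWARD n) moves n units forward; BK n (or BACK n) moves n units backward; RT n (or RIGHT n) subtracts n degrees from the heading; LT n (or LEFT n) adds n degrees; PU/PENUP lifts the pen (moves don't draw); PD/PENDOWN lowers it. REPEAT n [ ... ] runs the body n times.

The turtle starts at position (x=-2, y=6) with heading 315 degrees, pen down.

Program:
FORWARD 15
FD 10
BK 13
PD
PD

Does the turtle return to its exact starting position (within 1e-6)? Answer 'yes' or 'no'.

Answer: no

Derivation:
Executing turtle program step by step:
Start: pos=(-2,6), heading=315, pen down
FD 15: (-2,6) -> (8.607,-4.607) [heading=315, draw]
FD 10: (8.607,-4.607) -> (15.678,-11.678) [heading=315, draw]
BK 13: (15.678,-11.678) -> (6.485,-2.485) [heading=315, draw]
PD: pen down
PD: pen down
Final: pos=(6.485,-2.485), heading=315, 3 segment(s) drawn

Start position: (-2, 6)
Final position: (6.485, -2.485)
Distance = 12; >= 1e-6 -> NOT closed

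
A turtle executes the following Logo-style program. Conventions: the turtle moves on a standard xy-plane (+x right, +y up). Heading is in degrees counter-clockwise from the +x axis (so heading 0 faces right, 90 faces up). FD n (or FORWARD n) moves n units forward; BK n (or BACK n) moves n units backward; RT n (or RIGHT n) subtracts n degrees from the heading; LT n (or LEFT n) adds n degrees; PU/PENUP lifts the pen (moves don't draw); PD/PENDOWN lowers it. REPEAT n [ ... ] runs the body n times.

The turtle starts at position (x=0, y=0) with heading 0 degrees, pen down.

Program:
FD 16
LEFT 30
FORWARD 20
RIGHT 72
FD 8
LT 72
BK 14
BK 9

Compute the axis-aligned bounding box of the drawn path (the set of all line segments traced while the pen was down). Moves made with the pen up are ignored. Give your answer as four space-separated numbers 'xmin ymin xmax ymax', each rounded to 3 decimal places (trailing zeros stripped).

Answer: 0 -6.853 39.266 10

Derivation:
Executing turtle program step by step:
Start: pos=(0,0), heading=0, pen down
FD 16: (0,0) -> (16,0) [heading=0, draw]
LT 30: heading 0 -> 30
FD 20: (16,0) -> (33.321,10) [heading=30, draw]
RT 72: heading 30 -> 318
FD 8: (33.321,10) -> (39.266,4.647) [heading=318, draw]
LT 72: heading 318 -> 30
BK 14: (39.266,4.647) -> (27.141,-2.353) [heading=30, draw]
BK 9: (27.141,-2.353) -> (19.347,-6.853) [heading=30, draw]
Final: pos=(19.347,-6.853), heading=30, 5 segment(s) drawn

Segment endpoints: x in {0, 16, 19.347, 27.141, 33.321, 39.266}, y in {-6.853, -2.353, 0, 4.647, 10}
xmin=0, ymin=-6.853, xmax=39.266, ymax=10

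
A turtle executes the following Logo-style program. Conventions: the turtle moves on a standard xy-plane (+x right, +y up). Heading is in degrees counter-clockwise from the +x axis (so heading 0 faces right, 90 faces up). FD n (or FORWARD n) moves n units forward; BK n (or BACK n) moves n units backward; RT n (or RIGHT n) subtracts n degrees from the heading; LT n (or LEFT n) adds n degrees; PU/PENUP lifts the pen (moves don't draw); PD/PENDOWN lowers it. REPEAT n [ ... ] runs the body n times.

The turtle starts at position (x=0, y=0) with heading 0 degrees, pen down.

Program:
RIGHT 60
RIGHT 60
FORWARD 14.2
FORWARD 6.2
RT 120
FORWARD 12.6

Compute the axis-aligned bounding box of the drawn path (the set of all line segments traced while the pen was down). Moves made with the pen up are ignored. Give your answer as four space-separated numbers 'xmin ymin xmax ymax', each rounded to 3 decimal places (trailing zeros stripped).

Executing turtle program step by step:
Start: pos=(0,0), heading=0, pen down
RT 60: heading 0 -> 300
RT 60: heading 300 -> 240
FD 14.2: (0,0) -> (-7.1,-12.298) [heading=240, draw]
FD 6.2: (-7.1,-12.298) -> (-10.2,-17.667) [heading=240, draw]
RT 120: heading 240 -> 120
FD 12.6: (-10.2,-17.667) -> (-16.5,-6.755) [heading=120, draw]
Final: pos=(-16.5,-6.755), heading=120, 3 segment(s) drawn

Segment endpoints: x in {-16.5, -10.2, -7.1, 0}, y in {-17.667, -12.298, -6.755, 0}
xmin=-16.5, ymin=-17.667, xmax=0, ymax=0

Answer: -16.5 -17.667 0 0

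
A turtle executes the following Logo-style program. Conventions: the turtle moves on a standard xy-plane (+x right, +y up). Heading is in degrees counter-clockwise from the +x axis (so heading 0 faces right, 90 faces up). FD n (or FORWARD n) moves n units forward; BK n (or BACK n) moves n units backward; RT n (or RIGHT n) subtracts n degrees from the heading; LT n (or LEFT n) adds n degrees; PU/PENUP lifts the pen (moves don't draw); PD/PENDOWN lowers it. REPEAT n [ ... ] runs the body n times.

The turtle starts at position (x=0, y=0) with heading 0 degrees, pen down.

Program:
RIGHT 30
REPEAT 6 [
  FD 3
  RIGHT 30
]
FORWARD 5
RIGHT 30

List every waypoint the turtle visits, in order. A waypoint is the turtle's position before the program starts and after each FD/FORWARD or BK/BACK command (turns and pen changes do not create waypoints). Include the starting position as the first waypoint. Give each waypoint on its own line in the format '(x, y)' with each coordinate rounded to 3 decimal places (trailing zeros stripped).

Answer: (0, 0)
(2.598, -1.5)
(4.098, -4.098)
(4.098, -7.098)
(2.598, -9.696)
(0, -11.196)
(-3, -11.196)
(-7.33, -8.696)

Derivation:
Executing turtle program step by step:
Start: pos=(0,0), heading=0, pen down
RT 30: heading 0 -> 330
REPEAT 6 [
  -- iteration 1/6 --
  FD 3: (0,0) -> (2.598,-1.5) [heading=330, draw]
  RT 30: heading 330 -> 300
  -- iteration 2/6 --
  FD 3: (2.598,-1.5) -> (4.098,-4.098) [heading=300, draw]
  RT 30: heading 300 -> 270
  -- iteration 3/6 --
  FD 3: (4.098,-4.098) -> (4.098,-7.098) [heading=270, draw]
  RT 30: heading 270 -> 240
  -- iteration 4/6 --
  FD 3: (4.098,-7.098) -> (2.598,-9.696) [heading=240, draw]
  RT 30: heading 240 -> 210
  -- iteration 5/6 --
  FD 3: (2.598,-9.696) -> (0,-11.196) [heading=210, draw]
  RT 30: heading 210 -> 180
  -- iteration 6/6 --
  FD 3: (0,-11.196) -> (-3,-11.196) [heading=180, draw]
  RT 30: heading 180 -> 150
]
FD 5: (-3,-11.196) -> (-7.33,-8.696) [heading=150, draw]
RT 30: heading 150 -> 120
Final: pos=(-7.33,-8.696), heading=120, 7 segment(s) drawn
Waypoints (8 total):
(0, 0)
(2.598, -1.5)
(4.098, -4.098)
(4.098, -7.098)
(2.598, -9.696)
(0, -11.196)
(-3, -11.196)
(-7.33, -8.696)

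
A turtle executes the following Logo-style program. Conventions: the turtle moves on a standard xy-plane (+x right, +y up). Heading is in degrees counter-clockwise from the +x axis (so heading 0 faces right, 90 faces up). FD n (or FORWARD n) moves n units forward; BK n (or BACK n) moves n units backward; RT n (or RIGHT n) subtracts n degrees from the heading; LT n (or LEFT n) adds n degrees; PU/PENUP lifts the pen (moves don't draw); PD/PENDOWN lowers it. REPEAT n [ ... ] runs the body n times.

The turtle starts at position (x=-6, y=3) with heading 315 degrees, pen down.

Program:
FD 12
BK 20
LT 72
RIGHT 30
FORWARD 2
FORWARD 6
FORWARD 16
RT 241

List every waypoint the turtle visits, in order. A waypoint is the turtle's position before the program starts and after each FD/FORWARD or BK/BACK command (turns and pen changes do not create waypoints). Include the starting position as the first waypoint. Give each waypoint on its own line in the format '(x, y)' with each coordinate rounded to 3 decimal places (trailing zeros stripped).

Answer: (-6, 3)
(2.485, -5.485)
(-11.657, 8.657)
(-9.66, 8.552)
(-3.668, 8.238)
(12.31, 7.401)

Derivation:
Executing turtle program step by step:
Start: pos=(-6,3), heading=315, pen down
FD 12: (-6,3) -> (2.485,-5.485) [heading=315, draw]
BK 20: (2.485,-5.485) -> (-11.657,8.657) [heading=315, draw]
LT 72: heading 315 -> 27
RT 30: heading 27 -> 357
FD 2: (-11.657,8.657) -> (-9.66,8.552) [heading=357, draw]
FD 6: (-9.66,8.552) -> (-3.668,8.238) [heading=357, draw]
FD 16: (-3.668,8.238) -> (12.31,7.401) [heading=357, draw]
RT 241: heading 357 -> 116
Final: pos=(12.31,7.401), heading=116, 5 segment(s) drawn
Waypoints (6 total):
(-6, 3)
(2.485, -5.485)
(-11.657, 8.657)
(-9.66, 8.552)
(-3.668, 8.238)
(12.31, 7.401)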